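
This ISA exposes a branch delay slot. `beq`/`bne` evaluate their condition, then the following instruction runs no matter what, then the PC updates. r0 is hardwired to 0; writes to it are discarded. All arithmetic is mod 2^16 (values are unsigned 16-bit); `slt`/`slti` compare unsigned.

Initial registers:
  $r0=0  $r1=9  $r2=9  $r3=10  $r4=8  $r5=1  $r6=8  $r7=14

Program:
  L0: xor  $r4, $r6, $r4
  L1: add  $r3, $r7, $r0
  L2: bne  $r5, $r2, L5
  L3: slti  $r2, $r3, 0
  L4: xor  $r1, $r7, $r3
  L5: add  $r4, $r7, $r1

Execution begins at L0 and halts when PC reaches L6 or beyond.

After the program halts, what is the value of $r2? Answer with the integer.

[0] xor  $r4, $r6, $r4  →  {$r0:0, $r1:9, $r2:9, $r3:10, $r4:0, $r5:1, $r6:8, $r7:14}
[1] add  $r3, $r7, $r0  →  {$r0:0, $r1:9, $r2:9, $r3:14, $r4:0, $r5:1, $r6:8, $r7:14}
[2] bne  $r5, $r2, L5  →  {$r0:0, $r1:9, $r2:9, $r3:14, $r4:0, $r5:1, $r6:8, $r7:14}  ⟨branch taken⟩
[3] slti  $r2, $r3, 0  →  {$r0:0, $r1:9, $r2:0, $r3:14, $r4:0, $r5:1, $r6:8, $r7:14}
[5] add  $r4, $r7, $r1  →  {$r0:0, $r1:9, $r2:0, $r3:14, $r4:23, $r5:1, $r6:8, $r7:14}

0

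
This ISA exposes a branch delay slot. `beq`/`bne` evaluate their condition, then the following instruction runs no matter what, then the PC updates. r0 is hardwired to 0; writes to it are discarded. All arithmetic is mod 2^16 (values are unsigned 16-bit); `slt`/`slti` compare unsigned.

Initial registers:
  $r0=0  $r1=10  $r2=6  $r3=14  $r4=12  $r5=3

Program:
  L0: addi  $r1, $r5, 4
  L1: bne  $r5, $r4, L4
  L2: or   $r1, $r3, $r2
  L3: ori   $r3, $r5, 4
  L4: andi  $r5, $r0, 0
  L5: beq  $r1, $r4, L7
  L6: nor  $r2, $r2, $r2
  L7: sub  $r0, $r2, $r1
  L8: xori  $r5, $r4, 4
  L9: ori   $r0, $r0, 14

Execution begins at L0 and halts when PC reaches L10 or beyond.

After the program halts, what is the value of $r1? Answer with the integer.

PC=0  addi  $r1, $r5, 4      | $r0=0 $r1=7 $r2=6 $r3=14 $r4=12 $r5=3
PC=1  bne  $r5, $r4, L4      | $r0=0 $r1=7 $r2=6 $r3=14 $r4=12 $r5=3  [TAKEN]
PC=2  or   $r1, $r3, $r2     | $r0=0 $r1=14 $r2=6 $r3=14 $r4=12 $r5=3
PC=4  andi  $r5, $r0, 0      | $r0=0 $r1=14 $r2=6 $r3=14 $r4=12 $r5=0
PC=5  beq  $r1, $r4, L7      | $r0=0 $r1=14 $r2=6 $r3=14 $r4=12 $r5=0  [not taken]
PC=6  nor  $r2, $r2, $r2     | $r0=0 $r1=14 $r2=65529 $r3=14 $r4=12 $r5=0
PC=7  sub  $r0, $r2, $r1     | $r0=0 $r1=14 $r2=65529 $r3=14 $r4=12 $r5=0
PC=8  xori  $r5, $r4, 4      | $r0=0 $r1=14 $r2=65529 $r3=14 $r4=12 $r5=8
PC=9  ori   $r0, $r0, 14     | $r0=0 $r1=14 $r2=65529 $r3=14 $r4=12 $r5=8

14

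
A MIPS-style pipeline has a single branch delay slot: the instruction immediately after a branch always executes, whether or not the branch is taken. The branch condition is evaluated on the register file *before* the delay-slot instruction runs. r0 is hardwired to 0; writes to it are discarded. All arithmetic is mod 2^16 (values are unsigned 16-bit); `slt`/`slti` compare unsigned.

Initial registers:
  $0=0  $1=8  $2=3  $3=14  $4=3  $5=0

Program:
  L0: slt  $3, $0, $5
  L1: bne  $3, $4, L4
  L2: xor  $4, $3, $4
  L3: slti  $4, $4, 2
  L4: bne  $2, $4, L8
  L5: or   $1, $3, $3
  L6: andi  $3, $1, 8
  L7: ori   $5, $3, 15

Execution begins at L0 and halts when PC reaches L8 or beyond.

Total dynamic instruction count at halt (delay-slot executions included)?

[0] slt  $3, $0, $5  →  {$0:0, $1:8, $2:3, $3:0, $4:3, $5:0}
[1] bne  $3, $4, L4  →  {$0:0, $1:8, $2:3, $3:0, $4:3, $5:0}  ⟨branch taken⟩
[2] xor  $4, $3, $4  →  {$0:0, $1:8, $2:3, $3:0, $4:3, $5:0}
[4] bne  $2, $4, L8  →  {$0:0, $1:8, $2:3, $3:0, $4:3, $5:0}  ⟨branch fallthrough⟩
[5] or   $1, $3, $3  →  {$0:0, $1:0, $2:3, $3:0, $4:3, $5:0}
[6] andi  $3, $1, 8  →  {$0:0, $1:0, $2:3, $3:0, $4:3, $5:0}
[7] ori   $5, $3, 15  →  {$0:0, $1:0, $2:3, $3:0, $4:3, $5:15}

7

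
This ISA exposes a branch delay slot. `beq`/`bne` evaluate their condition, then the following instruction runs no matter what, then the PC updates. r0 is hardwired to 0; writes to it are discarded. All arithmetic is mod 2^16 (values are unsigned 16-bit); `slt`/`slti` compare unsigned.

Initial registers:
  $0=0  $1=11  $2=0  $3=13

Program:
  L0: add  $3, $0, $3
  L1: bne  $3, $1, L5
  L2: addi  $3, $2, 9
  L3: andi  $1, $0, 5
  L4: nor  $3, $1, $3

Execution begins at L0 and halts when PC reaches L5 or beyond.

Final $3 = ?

9

  step pc=0: add  $3, $0, $3  regs=(0,11,0,13)
  step pc=1: bne  $3, $1, L5  cond=T  regs=(0,11,0,13)
  step pc=2: addi  $3, $2, 9  regs=(0,11,0,9)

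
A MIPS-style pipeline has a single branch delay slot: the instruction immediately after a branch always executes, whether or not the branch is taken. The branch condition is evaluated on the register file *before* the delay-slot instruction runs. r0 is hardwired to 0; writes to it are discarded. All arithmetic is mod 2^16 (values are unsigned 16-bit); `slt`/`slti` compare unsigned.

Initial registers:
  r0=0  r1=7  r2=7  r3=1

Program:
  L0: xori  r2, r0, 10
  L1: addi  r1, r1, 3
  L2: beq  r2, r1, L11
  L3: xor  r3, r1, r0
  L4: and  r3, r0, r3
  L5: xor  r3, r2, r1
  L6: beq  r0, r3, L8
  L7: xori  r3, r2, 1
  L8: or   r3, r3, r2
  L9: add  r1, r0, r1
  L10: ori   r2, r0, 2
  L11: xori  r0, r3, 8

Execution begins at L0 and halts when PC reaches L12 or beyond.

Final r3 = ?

[0] xori  r2, r0, 10  →  {r0:0, r1:7, r2:10, r3:1}
[1] addi  r1, r1, 3  →  {r0:0, r1:10, r2:10, r3:1}
[2] beq  r2, r1, L11  →  {r0:0, r1:10, r2:10, r3:1}  ⟨branch taken⟩
[3] xor  r3, r1, r0  →  {r0:0, r1:10, r2:10, r3:10}
[11] xori  r0, r3, 8  →  {r0:0, r1:10, r2:10, r3:10}

10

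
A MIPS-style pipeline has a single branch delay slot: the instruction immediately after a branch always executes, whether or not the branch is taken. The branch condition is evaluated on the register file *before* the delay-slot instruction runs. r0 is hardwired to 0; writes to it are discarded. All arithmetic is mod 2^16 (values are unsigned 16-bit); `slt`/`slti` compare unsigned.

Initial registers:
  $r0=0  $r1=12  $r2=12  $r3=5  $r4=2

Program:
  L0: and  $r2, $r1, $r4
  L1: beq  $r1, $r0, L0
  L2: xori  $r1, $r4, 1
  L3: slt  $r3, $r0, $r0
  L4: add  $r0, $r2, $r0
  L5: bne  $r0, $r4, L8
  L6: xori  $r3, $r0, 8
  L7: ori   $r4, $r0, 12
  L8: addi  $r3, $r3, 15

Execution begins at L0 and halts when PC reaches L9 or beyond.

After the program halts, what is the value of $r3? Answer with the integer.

PC=0  and  $r2, $r1, $r4     | $r0=0 $r1=12 $r2=0 $r3=5 $r4=2
PC=1  beq  $r1, $r0, L0      | $r0=0 $r1=12 $r2=0 $r3=5 $r4=2  [not taken]
PC=2  xori  $r1, $r4, 1      | $r0=0 $r1=3 $r2=0 $r3=5 $r4=2
PC=3  slt  $r3, $r0, $r0     | $r0=0 $r1=3 $r2=0 $r3=0 $r4=2
PC=4  add  $r0, $r2, $r0     | $r0=0 $r1=3 $r2=0 $r3=0 $r4=2
PC=5  bne  $r0, $r4, L8      | $r0=0 $r1=3 $r2=0 $r3=0 $r4=2  [TAKEN]
PC=6  xori  $r3, $r0, 8      | $r0=0 $r1=3 $r2=0 $r3=8 $r4=2
PC=8  addi  $r3, $r3, 15     | $r0=0 $r1=3 $r2=0 $r3=23 $r4=2

23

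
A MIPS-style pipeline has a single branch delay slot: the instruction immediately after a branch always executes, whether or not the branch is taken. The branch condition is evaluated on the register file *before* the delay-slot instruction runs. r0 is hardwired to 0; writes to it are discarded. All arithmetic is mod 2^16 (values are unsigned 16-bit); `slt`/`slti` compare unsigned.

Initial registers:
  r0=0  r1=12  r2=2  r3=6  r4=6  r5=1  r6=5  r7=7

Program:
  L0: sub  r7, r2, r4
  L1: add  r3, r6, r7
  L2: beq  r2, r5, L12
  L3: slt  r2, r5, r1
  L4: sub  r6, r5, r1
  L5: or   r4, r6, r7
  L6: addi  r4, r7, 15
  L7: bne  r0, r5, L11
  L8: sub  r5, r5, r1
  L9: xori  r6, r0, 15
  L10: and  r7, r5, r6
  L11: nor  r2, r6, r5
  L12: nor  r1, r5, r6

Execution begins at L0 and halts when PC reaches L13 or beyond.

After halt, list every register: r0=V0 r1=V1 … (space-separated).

r0=0 r1=10 r2=10 r3=1 r4=11 r5=65525 r6=65525 r7=65532

  step pc=0: sub  r7, r2, r4  regs=(0,12,2,6,6,1,5,65532)
  step pc=1: add  r3, r6, r7  regs=(0,12,2,1,6,1,5,65532)
  step pc=2: beq  r2, r5, L12  cond=F  regs=(0,12,2,1,6,1,5,65532)
  step pc=3: slt  r2, r5, r1  regs=(0,12,1,1,6,1,5,65532)
  step pc=4: sub  r6, r5, r1  regs=(0,12,1,1,6,1,65525,65532)
  step pc=5: or   r4, r6, r7  regs=(0,12,1,1,65533,1,65525,65532)
  step pc=6: addi  r4, r7, 15  regs=(0,12,1,1,11,1,65525,65532)
  step pc=7: bne  r0, r5, L11  cond=T  regs=(0,12,1,1,11,1,65525,65532)
  step pc=8: sub  r5, r5, r1  regs=(0,12,1,1,11,65525,65525,65532)
  step pc=11: nor  r2, r6, r5  regs=(0,12,10,1,11,65525,65525,65532)
  step pc=12: nor  r1, r5, r6  regs=(0,10,10,1,11,65525,65525,65532)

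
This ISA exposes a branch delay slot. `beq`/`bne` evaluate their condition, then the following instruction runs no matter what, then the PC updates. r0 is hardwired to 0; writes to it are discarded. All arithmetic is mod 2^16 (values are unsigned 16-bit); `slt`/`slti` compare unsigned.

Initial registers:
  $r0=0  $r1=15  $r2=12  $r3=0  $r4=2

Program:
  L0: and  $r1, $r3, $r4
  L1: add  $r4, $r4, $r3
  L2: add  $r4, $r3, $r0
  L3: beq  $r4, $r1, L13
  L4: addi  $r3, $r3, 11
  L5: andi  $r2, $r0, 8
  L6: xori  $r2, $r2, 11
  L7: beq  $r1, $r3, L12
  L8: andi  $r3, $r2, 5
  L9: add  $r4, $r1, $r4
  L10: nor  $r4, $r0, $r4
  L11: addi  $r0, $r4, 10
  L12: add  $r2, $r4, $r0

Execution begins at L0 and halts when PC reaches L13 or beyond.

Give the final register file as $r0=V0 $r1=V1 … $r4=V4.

  step pc=0: and  $r1, $r3, $r4  regs=(0,0,12,0,2)
  step pc=1: add  $r4, $r4, $r3  regs=(0,0,12,0,2)
  step pc=2: add  $r4, $r3, $r0  regs=(0,0,12,0,0)
  step pc=3: beq  $r4, $r1, L13  cond=T  regs=(0,0,12,0,0)
  step pc=4: addi  $r3, $r3, 11  regs=(0,0,12,11,0)

$r0=0 $r1=0 $r2=12 $r3=11 $r4=0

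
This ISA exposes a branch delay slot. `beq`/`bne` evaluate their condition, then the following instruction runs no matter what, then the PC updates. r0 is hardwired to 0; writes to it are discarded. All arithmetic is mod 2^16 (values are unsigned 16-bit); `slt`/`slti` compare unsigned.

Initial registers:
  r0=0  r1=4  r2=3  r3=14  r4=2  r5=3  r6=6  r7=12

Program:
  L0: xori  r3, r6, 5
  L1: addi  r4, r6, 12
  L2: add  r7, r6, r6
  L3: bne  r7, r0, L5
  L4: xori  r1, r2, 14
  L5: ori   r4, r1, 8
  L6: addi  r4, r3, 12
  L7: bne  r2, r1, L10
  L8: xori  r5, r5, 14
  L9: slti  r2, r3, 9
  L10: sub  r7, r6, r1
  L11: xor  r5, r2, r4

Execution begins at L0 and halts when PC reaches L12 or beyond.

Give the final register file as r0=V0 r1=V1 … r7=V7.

  step pc=0: xori  r3, r6, 5  regs=(0,4,3,3,2,3,6,12)
  step pc=1: addi  r4, r6, 12  regs=(0,4,3,3,18,3,6,12)
  step pc=2: add  r7, r6, r6  regs=(0,4,3,3,18,3,6,12)
  step pc=3: bne  r7, r0, L5  cond=T  regs=(0,4,3,3,18,3,6,12)
  step pc=4: xori  r1, r2, 14  regs=(0,13,3,3,18,3,6,12)
  step pc=5: ori   r4, r1, 8  regs=(0,13,3,3,13,3,6,12)
  step pc=6: addi  r4, r3, 12  regs=(0,13,3,3,15,3,6,12)
  step pc=7: bne  r2, r1, L10  cond=T  regs=(0,13,3,3,15,3,6,12)
  step pc=8: xori  r5, r5, 14  regs=(0,13,3,3,15,13,6,12)
  step pc=10: sub  r7, r6, r1  regs=(0,13,3,3,15,13,6,65529)
  step pc=11: xor  r5, r2, r4  regs=(0,13,3,3,15,12,6,65529)

r0=0 r1=13 r2=3 r3=3 r4=15 r5=12 r6=6 r7=65529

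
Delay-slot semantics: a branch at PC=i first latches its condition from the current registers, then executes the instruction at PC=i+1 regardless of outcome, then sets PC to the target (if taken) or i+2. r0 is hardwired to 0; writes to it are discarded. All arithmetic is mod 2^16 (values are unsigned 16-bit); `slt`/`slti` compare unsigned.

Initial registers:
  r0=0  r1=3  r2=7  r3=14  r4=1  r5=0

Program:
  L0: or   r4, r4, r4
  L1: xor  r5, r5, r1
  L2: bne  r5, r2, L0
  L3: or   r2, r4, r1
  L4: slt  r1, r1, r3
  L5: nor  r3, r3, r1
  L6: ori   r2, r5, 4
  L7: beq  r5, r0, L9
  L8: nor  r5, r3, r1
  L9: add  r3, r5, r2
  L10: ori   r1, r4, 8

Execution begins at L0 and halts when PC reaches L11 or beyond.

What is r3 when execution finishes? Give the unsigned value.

21

PC=0  or   r4, r4, r4        | r0=0 r1=3 r2=7 r3=14 r4=1 r5=0
PC=1  xor  r5, r5, r1        | r0=0 r1=3 r2=7 r3=14 r4=1 r5=3
PC=2  bne  r5, r2, L0        | r0=0 r1=3 r2=7 r3=14 r4=1 r5=3  [TAKEN]
PC=3  or   r2, r4, r1        | r0=0 r1=3 r2=3 r3=14 r4=1 r5=3
PC=0  or   r4, r4, r4        | r0=0 r1=3 r2=3 r3=14 r4=1 r5=3
PC=1  xor  r5, r5, r1        | r0=0 r1=3 r2=3 r3=14 r4=1 r5=0
PC=2  bne  r5, r2, L0        | r0=0 r1=3 r2=3 r3=14 r4=1 r5=0  [TAKEN]
PC=3  or   r2, r4, r1        | r0=0 r1=3 r2=3 r3=14 r4=1 r5=0
PC=0  or   r4, r4, r4        | r0=0 r1=3 r2=3 r3=14 r4=1 r5=0
PC=1  xor  r5, r5, r1        | r0=0 r1=3 r2=3 r3=14 r4=1 r5=3
PC=2  bne  r5, r2, L0        | r0=0 r1=3 r2=3 r3=14 r4=1 r5=3  [not taken]
PC=3  or   r2, r4, r1        | r0=0 r1=3 r2=3 r3=14 r4=1 r5=3
PC=4  slt  r1, r1, r3        | r0=0 r1=1 r2=3 r3=14 r4=1 r5=3
PC=5  nor  r3, r3, r1        | r0=0 r1=1 r2=3 r3=65520 r4=1 r5=3
PC=6  ori   r2, r5, 4        | r0=0 r1=1 r2=7 r3=65520 r4=1 r5=3
PC=7  beq  r5, r0, L9        | r0=0 r1=1 r2=7 r3=65520 r4=1 r5=3  [not taken]
PC=8  nor  r5, r3, r1        | r0=0 r1=1 r2=7 r3=65520 r4=1 r5=14
PC=9  add  r3, r5, r2        | r0=0 r1=1 r2=7 r3=21 r4=1 r5=14
PC=10 ori   r1, r4, 8        | r0=0 r1=9 r2=7 r3=21 r4=1 r5=14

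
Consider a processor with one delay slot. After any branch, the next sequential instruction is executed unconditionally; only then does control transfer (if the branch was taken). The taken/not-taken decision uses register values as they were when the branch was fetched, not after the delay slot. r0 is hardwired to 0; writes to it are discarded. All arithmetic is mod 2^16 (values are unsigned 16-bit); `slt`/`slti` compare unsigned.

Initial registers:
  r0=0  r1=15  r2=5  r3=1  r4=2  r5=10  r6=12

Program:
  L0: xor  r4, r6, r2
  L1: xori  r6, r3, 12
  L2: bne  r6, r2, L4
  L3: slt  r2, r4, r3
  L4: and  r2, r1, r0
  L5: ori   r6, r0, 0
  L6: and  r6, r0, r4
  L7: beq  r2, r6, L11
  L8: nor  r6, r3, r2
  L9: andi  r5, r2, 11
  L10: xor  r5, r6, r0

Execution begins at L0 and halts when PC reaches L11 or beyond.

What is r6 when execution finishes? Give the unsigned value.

65534

PC=0  xor  r4, r6, r2        | r0=0 r1=15 r2=5 r3=1 r4=9 r5=10 r6=12
PC=1  xori  r6, r3, 12       | r0=0 r1=15 r2=5 r3=1 r4=9 r5=10 r6=13
PC=2  bne  r6, r2, L4        | r0=0 r1=15 r2=5 r3=1 r4=9 r5=10 r6=13  [TAKEN]
PC=3  slt  r2, r4, r3        | r0=0 r1=15 r2=0 r3=1 r4=9 r5=10 r6=13
PC=4  and  r2, r1, r0        | r0=0 r1=15 r2=0 r3=1 r4=9 r5=10 r6=13
PC=5  ori   r6, r0, 0        | r0=0 r1=15 r2=0 r3=1 r4=9 r5=10 r6=0
PC=6  and  r6, r0, r4        | r0=0 r1=15 r2=0 r3=1 r4=9 r5=10 r6=0
PC=7  beq  r2, r6, L11       | r0=0 r1=15 r2=0 r3=1 r4=9 r5=10 r6=0  [TAKEN]
PC=8  nor  r6, r3, r2        | r0=0 r1=15 r2=0 r3=1 r4=9 r5=10 r6=65534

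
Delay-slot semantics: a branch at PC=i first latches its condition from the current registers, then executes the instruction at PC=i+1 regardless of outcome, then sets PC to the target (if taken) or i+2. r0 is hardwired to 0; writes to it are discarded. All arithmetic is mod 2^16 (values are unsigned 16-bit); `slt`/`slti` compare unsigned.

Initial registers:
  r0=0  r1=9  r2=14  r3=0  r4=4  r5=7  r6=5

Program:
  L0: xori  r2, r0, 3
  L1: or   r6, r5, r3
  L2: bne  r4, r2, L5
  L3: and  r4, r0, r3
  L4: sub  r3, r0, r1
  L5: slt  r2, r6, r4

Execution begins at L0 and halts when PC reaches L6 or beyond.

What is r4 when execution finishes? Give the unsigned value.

0

[0] xori  r2, r0, 3  →  {r0:0, r1:9, r2:3, r3:0, r4:4, r5:7, r6:5}
[1] or   r6, r5, r3  →  {r0:0, r1:9, r2:3, r3:0, r4:4, r5:7, r6:7}
[2] bne  r4, r2, L5  →  {r0:0, r1:9, r2:3, r3:0, r4:4, r5:7, r6:7}  ⟨branch taken⟩
[3] and  r4, r0, r3  →  {r0:0, r1:9, r2:3, r3:0, r4:0, r5:7, r6:7}
[5] slt  r2, r6, r4  →  {r0:0, r1:9, r2:0, r3:0, r4:0, r5:7, r6:7}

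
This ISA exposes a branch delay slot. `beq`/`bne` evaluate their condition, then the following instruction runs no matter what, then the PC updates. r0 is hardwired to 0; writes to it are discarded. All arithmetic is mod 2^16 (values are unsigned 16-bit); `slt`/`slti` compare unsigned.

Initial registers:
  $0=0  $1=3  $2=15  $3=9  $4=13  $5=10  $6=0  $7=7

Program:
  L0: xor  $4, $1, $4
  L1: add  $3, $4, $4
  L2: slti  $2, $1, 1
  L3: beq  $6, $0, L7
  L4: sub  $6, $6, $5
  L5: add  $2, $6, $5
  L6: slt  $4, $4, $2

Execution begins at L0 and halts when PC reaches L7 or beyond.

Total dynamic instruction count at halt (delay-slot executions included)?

5

[0] xor  $4, $1, $4  →  {$0:0, $1:3, $2:15, $3:9, $4:14, $5:10, $6:0, $7:7}
[1] add  $3, $4, $4  →  {$0:0, $1:3, $2:15, $3:28, $4:14, $5:10, $6:0, $7:7}
[2] slti  $2, $1, 1  →  {$0:0, $1:3, $2:0, $3:28, $4:14, $5:10, $6:0, $7:7}
[3] beq  $6, $0, L7  →  {$0:0, $1:3, $2:0, $3:28, $4:14, $5:10, $6:0, $7:7}  ⟨branch taken⟩
[4] sub  $6, $6, $5  →  {$0:0, $1:3, $2:0, $3:28, $4:14, $5:10, $6:65526, $7:7}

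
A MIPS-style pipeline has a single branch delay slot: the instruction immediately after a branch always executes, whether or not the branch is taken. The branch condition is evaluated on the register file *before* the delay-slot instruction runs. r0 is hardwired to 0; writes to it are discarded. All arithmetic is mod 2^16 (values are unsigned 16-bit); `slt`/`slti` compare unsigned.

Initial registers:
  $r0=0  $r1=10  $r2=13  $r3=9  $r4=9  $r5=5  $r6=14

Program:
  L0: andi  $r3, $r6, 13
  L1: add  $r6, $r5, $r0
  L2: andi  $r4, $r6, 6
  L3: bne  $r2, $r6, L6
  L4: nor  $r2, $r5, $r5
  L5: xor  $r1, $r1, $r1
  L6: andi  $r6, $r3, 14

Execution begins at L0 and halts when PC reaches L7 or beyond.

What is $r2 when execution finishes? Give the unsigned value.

#0 andi  $r3, $r6, 13 ; 0/10/13/12/9/5/14
#1 add  $r6, $r5, $r0 ; 0/10/13/12/9/5/5
#2 andi  $r4, $r6, 6 ; 0/10/13/12/4/5/5
#3 bne  $r2, $r6, L6 ; 0/10/13/12/4/5/5 ; →target
#4 nor  $r2, $r5, $r5 ; 0/10/65530/12/4/5/5
#6 andi  $r6, $r3, 14 ; 0/10/65530/12/4/5/12

65530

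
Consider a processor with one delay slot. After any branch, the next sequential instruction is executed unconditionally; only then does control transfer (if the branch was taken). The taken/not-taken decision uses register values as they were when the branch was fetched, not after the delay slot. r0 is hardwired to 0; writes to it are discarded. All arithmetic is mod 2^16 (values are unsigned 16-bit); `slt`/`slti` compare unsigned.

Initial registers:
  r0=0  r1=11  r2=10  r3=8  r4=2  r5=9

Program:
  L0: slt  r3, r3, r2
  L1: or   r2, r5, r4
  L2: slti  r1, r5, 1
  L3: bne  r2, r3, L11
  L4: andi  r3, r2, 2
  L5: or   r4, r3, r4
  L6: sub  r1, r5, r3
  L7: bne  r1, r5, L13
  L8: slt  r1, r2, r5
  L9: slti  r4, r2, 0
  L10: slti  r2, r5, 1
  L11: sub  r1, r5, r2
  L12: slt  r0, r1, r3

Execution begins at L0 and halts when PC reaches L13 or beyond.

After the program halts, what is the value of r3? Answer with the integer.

2

  step pc=0: slt  r3, r3, r2  regs=(0,11,10,1,2,9)
  step pc=1: or   r2, r5, r4  regs=(0,11,11,1,2,9)
  step pc=2: slti  r1, r5, 1  regs=(0,0,11,1,2,9)
  step pc=3: bne  r2, r3, L11  cond=T  regs=(0,0,11,1,2,9)
  step pc=4: andi  r3, r2, 2  regs=(0,0,11,2,2,9)
  step pc=11: sub  r1, r5, r2  regs=(0,65534,11,2,2,9)
  step pc=12: slt  r0, r1, r3  regs=(0,65534,11,2,2,9)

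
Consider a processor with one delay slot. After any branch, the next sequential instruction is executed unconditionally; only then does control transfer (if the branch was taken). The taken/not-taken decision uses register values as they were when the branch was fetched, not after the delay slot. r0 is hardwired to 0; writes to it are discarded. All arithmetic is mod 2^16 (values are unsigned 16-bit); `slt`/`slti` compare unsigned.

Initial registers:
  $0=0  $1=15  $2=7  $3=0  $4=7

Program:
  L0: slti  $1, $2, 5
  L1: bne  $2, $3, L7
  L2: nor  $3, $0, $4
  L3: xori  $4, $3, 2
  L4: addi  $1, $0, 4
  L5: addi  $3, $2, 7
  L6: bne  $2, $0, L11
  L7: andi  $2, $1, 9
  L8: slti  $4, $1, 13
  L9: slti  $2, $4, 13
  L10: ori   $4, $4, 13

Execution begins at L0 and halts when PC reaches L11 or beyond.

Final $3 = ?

65528

  step pc=0: slti  $1, $2, 5  regs=(0,0,7,0,7)
  step pc=1: bne  $2, $3, L7  cond=T  regs=(0,0,7,0,7)
  step pc=2: nor  $3, $0, $4  regs=(0,0,7,65528,7)
  step pc=7: andi  $2, $1, 9  regs=(0,0,0,65528,7)
  step pc=8: slti  $4, $1, 13  regs=(0,0,0,65528,1)
  step pc=9: slti  $2, $4, 13  regs=(0,0,1,65528,1)
  step pc=10: ori   $4, $4, 13  regs=(0,0,1,65528,13)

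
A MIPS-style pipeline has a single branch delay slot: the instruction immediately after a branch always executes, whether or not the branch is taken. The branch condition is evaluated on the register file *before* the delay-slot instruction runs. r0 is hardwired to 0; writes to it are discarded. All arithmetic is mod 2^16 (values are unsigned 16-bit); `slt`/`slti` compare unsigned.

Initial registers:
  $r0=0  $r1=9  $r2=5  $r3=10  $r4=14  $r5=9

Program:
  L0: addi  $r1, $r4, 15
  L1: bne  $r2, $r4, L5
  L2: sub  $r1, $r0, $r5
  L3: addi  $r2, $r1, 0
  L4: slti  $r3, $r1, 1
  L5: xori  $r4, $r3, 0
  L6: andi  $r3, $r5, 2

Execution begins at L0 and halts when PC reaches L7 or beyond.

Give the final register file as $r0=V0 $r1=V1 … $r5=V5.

$r0=0 $r1=65527 $r2=5 $r3=0 $r4=10 $r5=9

PC=0  addi  $r1, $r4, 15     | $r0=0 $r1=29 $r2=5 $r3=10 $r4=14 $r5=9
PC=1  bne  $r2, $r4, L5      | $r0=0 $r1=29 $r2=5 $r3=10 $r4=14 $r5=9  [TAKEN]
PC=2  sub  $r1, $r0, $r5     | $r0=0 $r1=65527 $r2=5 $r3=10 $r4=14 $r5=9
PC=5  xori  $r4, $r3, 0      | $r0=0 $r1=65527 $r2=5 $r3=10 $r4=10 $r5=9
PC=6  andi  $r3, $r5, 2      | $r0=0 $r1=65527 $r2=5 $r3=0 $r4=10 $r5=9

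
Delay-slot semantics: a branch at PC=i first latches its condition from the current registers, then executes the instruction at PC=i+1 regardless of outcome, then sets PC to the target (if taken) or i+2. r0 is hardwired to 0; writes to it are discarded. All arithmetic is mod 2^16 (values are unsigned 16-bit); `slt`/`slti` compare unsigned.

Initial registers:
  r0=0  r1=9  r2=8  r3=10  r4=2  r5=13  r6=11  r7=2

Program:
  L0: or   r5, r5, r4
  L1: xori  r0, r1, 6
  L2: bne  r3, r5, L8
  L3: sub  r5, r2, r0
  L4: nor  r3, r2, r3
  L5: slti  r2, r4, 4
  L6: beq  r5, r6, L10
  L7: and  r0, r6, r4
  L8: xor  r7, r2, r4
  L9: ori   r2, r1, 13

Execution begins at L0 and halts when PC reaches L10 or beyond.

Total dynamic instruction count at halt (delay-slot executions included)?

[0] or   r5, r5, r4  →  {r0:0, r1:9, r2:8, r3:10, r4:2, r5:15, r6:11, r7:2}
[1] xori  r0, r1, 6  →  {r0:0, r1:9, r2:8, r3:10, r4:2, r5:15, r6:11, r7:2}
[2] bne  r3, r5, L8  →  {r0:0, r1:9, r2:8, r3:10, r4:2, r5:15, r6:11, r7:2}  ⟨branch taken⟩
[3] sub  r5, r2, r0  →  {r0:0, r1:9, r2:8, r3:10, r4:2, r5:8, r6:11, r7:2}
[8] xor  r7, r2, r4  →  {r0:0, r1:9, r2:8, r3:10, r4:2, r5:8, r6:11, r7:10}
[9] ori   r2, r1, 13  →  {r0:0, r1:9, r2:13, r3:10, r4:2, r5:8, r6:11, r7:10}

6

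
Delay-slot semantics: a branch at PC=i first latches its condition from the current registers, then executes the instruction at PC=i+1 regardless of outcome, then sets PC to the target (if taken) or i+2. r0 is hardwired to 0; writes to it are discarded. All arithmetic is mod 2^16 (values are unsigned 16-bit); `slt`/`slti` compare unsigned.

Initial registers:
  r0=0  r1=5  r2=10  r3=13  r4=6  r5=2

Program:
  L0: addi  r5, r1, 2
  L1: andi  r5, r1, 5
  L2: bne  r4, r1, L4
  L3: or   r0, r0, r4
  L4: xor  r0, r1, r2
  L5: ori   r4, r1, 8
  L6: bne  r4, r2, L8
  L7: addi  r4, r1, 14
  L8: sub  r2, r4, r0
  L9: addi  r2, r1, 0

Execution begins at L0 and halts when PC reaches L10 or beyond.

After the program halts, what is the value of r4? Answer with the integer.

19

  step pc=0: addi  r5, r1, 2  regs=(0,5,10,13,6,7)
  step pc=1: andi  r5, r1, 5  regs=(0,5,10,13,6,5)
  step pc=2: bne  r4, r1, L4  cond=T  regs=(0,5,10,13,6,5)
  step pc=3: or   r0, r0, r4  regs=(0,5,10,13,6,5)
  step pc=4: xor  r0, r1, r2  regs=(0,5,10,13,6,5)
  step pc=5: ori   r4, r1, 8  regs=(0,5,10,13,13,5)
  step pc=6: bne  r4, r2, L8  cond=T  regs=(0,5,10,13,13,5)
  step pc=7: addi  r4, r1, 14  regs=(0,5,10,13,19,5)
  step pc=8: sub  r2, r4, r0  regs=(0,5,19,13,19,5)
  step pc=9: addi  r2, r1, 0  regs=(0,5,5,13,19,5)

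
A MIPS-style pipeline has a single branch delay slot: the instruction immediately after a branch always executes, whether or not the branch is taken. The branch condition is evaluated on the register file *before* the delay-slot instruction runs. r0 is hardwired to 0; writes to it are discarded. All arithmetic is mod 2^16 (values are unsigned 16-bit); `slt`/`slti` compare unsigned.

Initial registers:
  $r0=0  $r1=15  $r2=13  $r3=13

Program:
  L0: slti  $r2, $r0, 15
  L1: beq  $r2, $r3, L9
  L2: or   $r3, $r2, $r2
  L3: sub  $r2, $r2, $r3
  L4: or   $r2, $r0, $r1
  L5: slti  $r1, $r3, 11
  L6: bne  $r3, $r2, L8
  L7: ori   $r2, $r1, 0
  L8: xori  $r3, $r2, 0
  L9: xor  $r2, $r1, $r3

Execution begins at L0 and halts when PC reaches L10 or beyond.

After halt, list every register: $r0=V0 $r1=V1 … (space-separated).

$r0=0 $r1=1 $r2=0 $r3=1

[0] slti  $r2, $r0, 15  →  {$r0:0, $r1:15, $r2:1, $r3:13}
[1] beq  $r2, $r3, L9  →  {$r0:0, $r1:15, $r2:1, $r3:13}  ⟨branch fallthrough⟩
[2] or   $r3, $r2, $r2  →  {$r0:0, $r1:15, $r2:1, $r3:1}
[3] sub  $r2, $r2, $r3  →  {$r0:0, $r1:15, $r2:0, $r3:1}
[4] or   $r2, $r0, $r1  →  {$r0:0, $r1:15, $r2:15, $r3:1}
[5] slti  $r1, $r3, 11  →  {$r0:0, $r1:1, $r2:15, $r3:1}
[6] bne  $r3, $r2, L8  →  {$r0:0, $r1:1, $r2:15, $r3:1}  ⟨branch taken⟩
[7] ori   $r2, $r1, 0  →  {$r0:0, $r1:1, $r2:1, $r3:1}
[8] xori  $r3, $r2, 0  →  {$r0:0, $r1:1, $r2:1, $r3:1}
[9] xor  $r2, $r1, $r3  →  {$r0:0, $r1:1, $r2:0, $r3:1}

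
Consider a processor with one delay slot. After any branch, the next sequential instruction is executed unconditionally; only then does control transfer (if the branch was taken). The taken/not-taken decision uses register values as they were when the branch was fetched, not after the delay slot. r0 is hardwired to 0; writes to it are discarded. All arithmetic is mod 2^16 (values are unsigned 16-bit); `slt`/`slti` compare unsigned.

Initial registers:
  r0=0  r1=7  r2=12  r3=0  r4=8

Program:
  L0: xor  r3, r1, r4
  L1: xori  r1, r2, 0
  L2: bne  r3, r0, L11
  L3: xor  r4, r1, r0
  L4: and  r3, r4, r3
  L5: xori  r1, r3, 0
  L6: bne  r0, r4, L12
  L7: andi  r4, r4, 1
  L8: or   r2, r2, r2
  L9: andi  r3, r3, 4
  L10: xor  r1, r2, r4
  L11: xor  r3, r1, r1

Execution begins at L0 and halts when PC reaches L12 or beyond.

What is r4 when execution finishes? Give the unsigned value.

12

#0 xor  r3, r1, r4 ; 0/7/12/15/8
#1 xori  r1, r2, 0 ; 0/12/12/15/8
#2 bne  r3, r0, L11 ; 0/12/12/15/8 ; →target
#3 xor  r4, r1, r0 ; 0/12/12/15/12
#11 xor  r3, r1, r1 ; 0/12/12/0/12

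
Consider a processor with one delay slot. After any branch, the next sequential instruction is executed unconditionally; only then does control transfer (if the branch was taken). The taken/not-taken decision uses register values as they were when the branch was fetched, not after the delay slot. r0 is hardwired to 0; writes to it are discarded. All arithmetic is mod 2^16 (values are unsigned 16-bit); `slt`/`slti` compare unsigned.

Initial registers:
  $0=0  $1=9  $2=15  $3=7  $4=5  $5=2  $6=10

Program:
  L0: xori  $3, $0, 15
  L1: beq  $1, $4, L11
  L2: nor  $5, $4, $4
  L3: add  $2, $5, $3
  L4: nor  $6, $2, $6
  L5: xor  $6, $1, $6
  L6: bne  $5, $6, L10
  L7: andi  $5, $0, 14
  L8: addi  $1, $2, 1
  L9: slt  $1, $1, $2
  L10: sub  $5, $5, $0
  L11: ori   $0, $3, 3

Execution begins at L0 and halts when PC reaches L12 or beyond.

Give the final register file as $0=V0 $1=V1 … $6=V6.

$0=0 $1=9 $2=9 $3=15 $4=5 $5=0 $6=65533

#0 xori  $3, $0, 15 ; 0/9/15/15/5/2/10
#1 beq  $1, $4, L11 ; 0/9/15/15/5/2/10 ; →fallthru
#2 nor  $5, $4, $4 ; 0/9/15/15/5/65530/10
#3 add  $2, $5, $3 ; 0/9/9/15/5/65530/10
#4 nor  $6, $2, $6 ; 0/9/9/15/5/65530/65524
#5 xor  $6, $1, $6 ; 0/9/9/15/5/65530/65533
#6 bne  $5, $6, L10 ; 0/9/9/15/5/65530/65533 ; →target
#7 andi  $5, $0, 14 ; 0/9/9/15/5/0/65533
#10 sub  $5, $5, $0 ; 0/9/9/15/5/0/65533
#11 ori   $0, $3, 3 ; 0/9/9/15/5/0/65533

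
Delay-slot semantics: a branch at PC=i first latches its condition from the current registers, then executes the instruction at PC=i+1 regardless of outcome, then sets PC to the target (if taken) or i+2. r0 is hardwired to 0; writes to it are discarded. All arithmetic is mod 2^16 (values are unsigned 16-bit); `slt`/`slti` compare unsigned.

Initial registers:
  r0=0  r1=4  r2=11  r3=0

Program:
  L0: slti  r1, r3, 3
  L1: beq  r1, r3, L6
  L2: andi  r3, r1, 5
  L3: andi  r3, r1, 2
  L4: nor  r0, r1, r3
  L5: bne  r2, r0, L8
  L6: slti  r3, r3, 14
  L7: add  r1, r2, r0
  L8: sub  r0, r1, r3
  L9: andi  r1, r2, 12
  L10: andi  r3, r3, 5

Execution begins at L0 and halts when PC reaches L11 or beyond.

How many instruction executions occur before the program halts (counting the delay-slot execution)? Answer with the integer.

  step pc=0: slti  r1, r3, 3  regs=(0,1,11,0)
  step pc=1: beq  r1, r3, L6  cond=F  regs=(0,1,11,0)
  step pc=2: andi  r3, r1, 5  regs=(0,1,11,1)
  step pc=3: andi  r3, r1, 2  regs=(0,1,11,0)
  step pc=4: nor  r0, r1, r3  regs=(0,1,11,0)
  step pc=5: bne  r2, r0, L8  cond=T  regs=(0,1,11,0)
  step pc=6: slti  r3, r3, 14  regs=(0,1,11,1)
  step pc=8: sub  r0, r1, r3  regs=(0,1,11,1)
  step pc=9: andi  r1, r2, 12  regs=(0,8,11,1)
  step pc=10: andi  r3, r3, 5  regs=(0,8,11,1)

10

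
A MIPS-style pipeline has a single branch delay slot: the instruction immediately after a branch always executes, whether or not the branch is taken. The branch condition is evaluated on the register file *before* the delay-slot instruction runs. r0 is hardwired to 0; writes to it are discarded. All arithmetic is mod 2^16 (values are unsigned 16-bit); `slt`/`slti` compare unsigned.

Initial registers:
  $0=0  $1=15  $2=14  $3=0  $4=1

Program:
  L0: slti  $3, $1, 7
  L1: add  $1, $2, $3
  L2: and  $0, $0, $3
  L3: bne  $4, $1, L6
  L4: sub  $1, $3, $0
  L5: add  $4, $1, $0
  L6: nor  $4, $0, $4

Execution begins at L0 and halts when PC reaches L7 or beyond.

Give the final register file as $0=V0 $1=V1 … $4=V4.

#0 slti  $3, $1, 7 ; 0/15/14/0/1
#1 add  $1, $2, $3 ; 0/14/14/0/1
#2 and  $0, $0, $3 ; 0/14/14/0/1
#3 bne  $4, $1, L6 ; 0/14/14/0/1 ; →target
#4 sub  $1, $3, $0 ; 0/0/14/0/1
#6 nor  $4, $0, $4 ; 0/0/14/0/65534

$0=0 $1=0 $2=14 $3=0 $4=65534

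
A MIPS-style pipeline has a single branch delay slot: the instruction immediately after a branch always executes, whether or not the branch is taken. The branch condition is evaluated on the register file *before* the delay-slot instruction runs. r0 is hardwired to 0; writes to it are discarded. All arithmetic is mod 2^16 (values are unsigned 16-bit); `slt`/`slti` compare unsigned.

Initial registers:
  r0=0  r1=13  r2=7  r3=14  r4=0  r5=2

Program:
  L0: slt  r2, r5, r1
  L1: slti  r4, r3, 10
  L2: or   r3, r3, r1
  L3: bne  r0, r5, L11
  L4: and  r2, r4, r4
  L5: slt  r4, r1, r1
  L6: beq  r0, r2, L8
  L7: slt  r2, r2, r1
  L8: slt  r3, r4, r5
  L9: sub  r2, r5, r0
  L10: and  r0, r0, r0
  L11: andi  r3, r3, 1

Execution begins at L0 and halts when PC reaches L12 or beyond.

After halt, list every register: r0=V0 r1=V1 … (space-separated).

r0=0 r1=13 r2=0 r3=1 r4=0 r5=2

#0 slt  r2, r5, r1 ; 0/13/1/14/0/2
#1 slti  r4, r3, 10 ; 0/13/1/14/0/2
#2 or   r3, r3, r1 ; 0/13/1/15/0/2
#3 bne  r0, r5, L11 ; 0/13/1/15/0/2 ; →target
#4 and  r2, r4, r4 ; 0/13/0/15/0/2
#11 andi  r3, r3, 1 ; 0/13/0/1/0/2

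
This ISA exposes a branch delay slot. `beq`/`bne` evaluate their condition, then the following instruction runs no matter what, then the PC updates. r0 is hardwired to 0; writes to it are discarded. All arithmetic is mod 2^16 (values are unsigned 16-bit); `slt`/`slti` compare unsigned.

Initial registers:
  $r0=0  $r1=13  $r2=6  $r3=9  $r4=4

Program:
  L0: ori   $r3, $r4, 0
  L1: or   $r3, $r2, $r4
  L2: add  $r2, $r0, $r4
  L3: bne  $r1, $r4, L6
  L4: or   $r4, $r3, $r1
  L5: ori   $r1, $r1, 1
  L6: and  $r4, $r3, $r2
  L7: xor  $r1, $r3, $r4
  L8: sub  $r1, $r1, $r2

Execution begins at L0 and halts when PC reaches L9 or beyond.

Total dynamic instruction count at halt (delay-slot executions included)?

[0] ori   $r3, $r4, 0  →  {$r0:0, $r1:13, $r2:6, $r3:4, $r4:4}
[1] or   $r3, $r2, $r4  →  {$r0:0, $r1:13, $r2:6, $r3:6, $r4:4}
[2] add  $r2, $r0, $r4  →  {$r0:0, $r1:13, $r2:4, $r3:6, $r4:4}
[3] bne  $r1, $r4, L6  →  {$r0:0, $r1:13, $r2:4, $r3:6, $r4:4}  ⟨branch taken⟩
[4] or   $r4, $r3, $r1  →  {$r0:0, $r1:13, $r2:4, $r3:6, $r4:15}
[6] and  $r4, $r3, $r2  →  {$r0:0, $r1:13, $r2:4, $r3:6, $r4:4}
[7] xor  $r1, $r3, $r4  →  {$r0:0, $r1:2, $r2:4, $r3:6, $r4:4}
[8] sub  $r1, $r1, $r2  →  {$r0:0, $r1:65534, $r2:4, $r3:6, $r4:4}

8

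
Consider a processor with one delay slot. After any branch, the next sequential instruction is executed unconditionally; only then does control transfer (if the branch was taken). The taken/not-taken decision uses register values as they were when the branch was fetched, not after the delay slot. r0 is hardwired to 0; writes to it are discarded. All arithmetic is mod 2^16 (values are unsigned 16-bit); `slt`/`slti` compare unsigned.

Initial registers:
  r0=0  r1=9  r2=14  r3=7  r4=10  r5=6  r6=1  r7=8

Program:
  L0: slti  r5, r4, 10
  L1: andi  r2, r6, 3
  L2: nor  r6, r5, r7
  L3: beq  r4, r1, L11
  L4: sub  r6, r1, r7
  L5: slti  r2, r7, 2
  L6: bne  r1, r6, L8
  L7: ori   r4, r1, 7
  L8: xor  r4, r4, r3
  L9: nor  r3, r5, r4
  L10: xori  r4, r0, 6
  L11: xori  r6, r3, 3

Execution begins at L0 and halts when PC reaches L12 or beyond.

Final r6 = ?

  step pc=0: slti  r5, r4, 10  regs=(0,9,14,7,10,0,1,8)
  step pc=1: andi  r2, r6, 3  regs=(0,9,1,7,10,0,1,8)
  step pc=2: nor  r6, r5, r7  regs=(0,9,1,7,10,0,65527,8)
  step pc=3: beq  r4, r1, L11  cond=F  regs=(0,9,1,7,10,0,65527,8)
  step pc=4: sub  r6, r1, r7  regs=(0,9,1,7,10,0,1,8)
  step pc=5: slti  r2, r7, 2  regs=(0,9,0,7,10,0,1,8)
  step pc=6: bne  r1, r6, L8  cond=T  regs=(0,9,0,7,10,0,1,8)
  step pc=7: ori   r4, r1, 7  regs=(0,9,0,7,15,0,1,8)
  step pc=8: xor  r4, r4, r3  regs=(0,9,0,7,8,0,1,8)
  step pc=9: nor  r3, r5, r4  regs=(0,9,0,65527,8,0,1,8)
  step pc=10: xori  r4, r0, 6  regs=(0,9,0,65527,6,0,1,8)
  step pc=11: xori  r6, r3, 3  regs=(0,9,0,65527,6,0,65524,8)

65524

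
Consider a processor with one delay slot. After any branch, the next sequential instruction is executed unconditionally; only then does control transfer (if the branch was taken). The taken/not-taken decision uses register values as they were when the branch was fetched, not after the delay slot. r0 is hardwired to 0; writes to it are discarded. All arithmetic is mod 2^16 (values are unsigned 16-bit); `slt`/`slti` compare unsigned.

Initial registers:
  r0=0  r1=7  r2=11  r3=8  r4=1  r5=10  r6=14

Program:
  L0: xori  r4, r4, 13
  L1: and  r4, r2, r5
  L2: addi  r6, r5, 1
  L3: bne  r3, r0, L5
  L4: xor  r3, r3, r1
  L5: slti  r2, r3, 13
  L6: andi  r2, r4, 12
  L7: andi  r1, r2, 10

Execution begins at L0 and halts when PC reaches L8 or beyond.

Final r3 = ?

[0] xori  r4, r4, 13  →  {r0:0, r1:7, r2:11, r3:8, r4:12, r5:10, r6:14}
[1] and  r4, r2, r5  →  {r0:0, r1:7, r2:11, r3:8, r4:10, r5:10, r6:14}
[2] addi  r6, r5, 1  →  {r0:0, r1:7, r2:11, r3:8, r4:10, r5:10, r6:11}
[3] bne  r3, r0, L5  →  {r0:0, r1:7, r2:11, r3:8, r4:10, r5:10, r6:11}  ⟨branch taken⟩
[4] xor  r3, r3, r1  →  {r0:0, r1:7, r2:11, r3:15, r4:10, r5:10, r6:11}
[5] slti  r2, r3, 13  →  {r0:0, r1:7, r2:0, r3:15, r4:10, r5:10, r6:11}
[6] andi  r2, r4, 12  →  {r0:0, r1:7, r2:8, r3:15, r4:10, r5:10, r6:11}
[7] andi  r1, r2, 10  →  {r0:0, r1:8, r2:8, r3:15, r4:10, r5:10, r6:11}

15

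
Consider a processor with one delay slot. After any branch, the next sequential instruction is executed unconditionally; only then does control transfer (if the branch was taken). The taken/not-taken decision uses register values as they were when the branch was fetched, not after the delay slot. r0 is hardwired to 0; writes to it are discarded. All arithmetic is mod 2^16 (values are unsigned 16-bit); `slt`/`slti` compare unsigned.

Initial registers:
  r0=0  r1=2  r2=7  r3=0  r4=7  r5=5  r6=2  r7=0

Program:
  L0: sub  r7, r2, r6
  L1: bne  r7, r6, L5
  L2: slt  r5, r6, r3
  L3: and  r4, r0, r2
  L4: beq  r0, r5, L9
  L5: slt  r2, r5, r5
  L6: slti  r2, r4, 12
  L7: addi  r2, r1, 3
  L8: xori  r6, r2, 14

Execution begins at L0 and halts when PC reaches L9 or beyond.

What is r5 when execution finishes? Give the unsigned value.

0

  step pc=0: sub  r7, r2, r6  regs=(0,2,7,0,7,5,2,5)
  step pc=1: bne  r7, r6, L5  cond=T  regs=(0,2,7,0,7,5,2,5)
  step pc=2: slt  r5, r6, r3  regs=(0,2,7,0,7,0,2,5)
  step pc=5: slt  r2, r5, r5  regs=(0,2,0,0,7,0,2,5)
  step pc=6: slti  r2, r4, 12  regs=(0,2,1,0,7,0,2,5)
  step pc=7: addi  r2, r1, 3  regs=(0,2,5,0,7,0,2,5)
  step pc=8: xori  r6, r2, 14  regs=(0,2,5,0,7,0,11,5)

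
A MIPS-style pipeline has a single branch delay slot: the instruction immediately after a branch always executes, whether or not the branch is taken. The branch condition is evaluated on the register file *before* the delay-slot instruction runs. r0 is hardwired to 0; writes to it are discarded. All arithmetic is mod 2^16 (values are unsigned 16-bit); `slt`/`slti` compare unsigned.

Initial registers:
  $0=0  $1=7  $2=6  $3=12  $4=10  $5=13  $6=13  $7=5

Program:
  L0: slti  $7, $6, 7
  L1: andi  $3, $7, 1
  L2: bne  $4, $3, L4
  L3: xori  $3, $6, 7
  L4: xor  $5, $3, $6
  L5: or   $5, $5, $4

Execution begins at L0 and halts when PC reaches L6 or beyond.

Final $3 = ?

10

PC=0  slti  $7, $6, 7        | $0=0 $1=7 $2=6 $3=12 $4=10 $5=13 $6=13 $7=0
PC=1  andi  $3, $7, 1        | $0=0 $1=7 $2=6 $3=0 $4=10 $5=13 $6=13 $7=0
PC=2  bne  $4, $3, L4        | $0=0 $1=7 $2=6 $3=0 $4=10 $5=13 $6=13 $7=0  [TAKEN]
PC=3  xori  $3, $6, 7        | $0=0 $1=7 $2=6 $3=10 $4=10 $5=13 $6=13 $7=0
PC=4  xor  $5, $3, $6        | $0=0 $1=7 $2=6 $3=10 $4=10 $5=7 $6=13 $7=0
PC=5  or   $5, $5, $4        | $0=0 $1=7 $2=6 $3=10 $4=10 $5=15 $6=13 $7=0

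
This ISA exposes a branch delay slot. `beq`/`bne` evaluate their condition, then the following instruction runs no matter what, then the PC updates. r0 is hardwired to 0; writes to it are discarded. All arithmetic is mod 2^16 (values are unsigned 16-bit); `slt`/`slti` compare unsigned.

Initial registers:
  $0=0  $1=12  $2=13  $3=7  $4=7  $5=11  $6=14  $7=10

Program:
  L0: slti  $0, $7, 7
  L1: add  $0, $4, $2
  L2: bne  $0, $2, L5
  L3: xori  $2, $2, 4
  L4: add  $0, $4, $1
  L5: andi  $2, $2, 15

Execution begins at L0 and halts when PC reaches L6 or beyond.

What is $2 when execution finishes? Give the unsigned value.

PC=0  slti  $0, $7, 7        | $0=0 $1=12 $2=13 $3=7 $4=7 $5=11 $6=14 $7=10
PC=1  add  $0, $4, $2        | $0=0 $1=12 $2=13 $3=7 $4=7 $5=11 $6=14 $7=10
PC=2  bne  $0, $2, L5        | $0=0 $1=12 $2=13 $3=7 $4=7 $5=11 $6=14 $7=10  [TAKEN]
PC=3  xori  $2, $2, 4        | $0=0 $1=12 $2=9 $3=7 $4=7 $5=11 $6=14 $7=10
PC=5  andi  $2, $2, 15       | $0=0 $1=12 $2=9 $3=7 $4=7 $5=11 $6=14 $7=10

9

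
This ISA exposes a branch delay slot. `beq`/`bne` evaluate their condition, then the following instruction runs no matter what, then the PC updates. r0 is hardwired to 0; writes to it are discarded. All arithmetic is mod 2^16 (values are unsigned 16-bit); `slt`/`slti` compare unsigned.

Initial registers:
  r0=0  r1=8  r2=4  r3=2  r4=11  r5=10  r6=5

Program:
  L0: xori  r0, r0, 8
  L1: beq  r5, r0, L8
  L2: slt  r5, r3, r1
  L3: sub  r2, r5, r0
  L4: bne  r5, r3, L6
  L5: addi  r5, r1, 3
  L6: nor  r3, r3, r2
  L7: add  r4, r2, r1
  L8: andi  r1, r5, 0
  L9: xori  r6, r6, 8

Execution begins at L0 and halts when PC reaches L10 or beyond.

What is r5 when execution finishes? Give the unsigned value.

11

PC=0  xori  r0, r0, 8        | r0=0 r1=8 r2=4 r3=2 r4=11 r5=10 r6=5
PC=1  beq  r5, r0, L8        | r0=0 r1=8 r2=4 r3=2 r4=11 r5=10 r6=5  [not taken]
PC=2  slt  r5, r3, r1        | r0=0 r1=8 r2=4 r3=2 r4=11 r5=1 r6=5
PC=3  sub  r2, r5, r0        | r0=0 r1=8 r2=1 r3=2 r4=11 r5=1 r6=5
PC=4  bne  r5, r3, L6        | r0=0 r1=8 r2=1 r3=2 r4=11 r5=1 r6=5  [TAKEN]
PC=5  addi  r5, r1, 3        | r0=0 r1=8 r2=1 r3=2 r4=11 r5=11 r6=5
PC=6  nor  r3, r3, r2        | r0=0 r1=8 r2=1 r3=65532 r4=11 r5=11 r6=5
PC=7  add  r4, r2, r1        | r0=0 r1=8 r2=1 r3=65532 r4=9 r5=11 r6=5
PC=8  andi  r1, r5, 0        | r0=0 r1=0 r2=1 r3=65532 r4=9 r5=11 r6=5
PC=9  xori  r6, r6, 8        | r0=0 r1=0 r2=1 r3=65532 r4=9 r5=11 r6=13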